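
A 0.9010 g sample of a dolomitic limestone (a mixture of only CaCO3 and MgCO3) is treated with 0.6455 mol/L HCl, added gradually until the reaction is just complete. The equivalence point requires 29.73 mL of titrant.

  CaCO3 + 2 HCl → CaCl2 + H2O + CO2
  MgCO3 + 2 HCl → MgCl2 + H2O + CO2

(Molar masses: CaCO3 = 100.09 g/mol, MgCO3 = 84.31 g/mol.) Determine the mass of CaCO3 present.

0.5836 g

n(HCl) = 0.02973 × 0.6455 = 0.01919 mol
Let x = n(CaCO3), y = n(MgCO3).
Titrant: 2x + 2y = 0.01919;  mass: 100.09x + 84.31y = 0.9010
Solving, x = 5.831 × 10^-3 mol, y = 3.764 × 10^-3 mol
mass of CaCO3 = 5.831 × 10^-3 × 100.09 = 0.5836 g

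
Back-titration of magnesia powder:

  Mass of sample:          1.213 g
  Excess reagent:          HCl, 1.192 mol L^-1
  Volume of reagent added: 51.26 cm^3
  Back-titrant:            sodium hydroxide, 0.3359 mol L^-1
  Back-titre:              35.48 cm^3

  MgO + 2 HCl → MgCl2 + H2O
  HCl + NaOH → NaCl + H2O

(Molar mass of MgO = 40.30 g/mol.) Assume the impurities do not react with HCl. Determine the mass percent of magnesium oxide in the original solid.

n(HCl) added = 0.05126 × 1.192 = 0.06110 mol
n(NaOH) used in back-titration = 0.03548 × 0.3359 = 0.01192 mol
n(HCl) left over = 0.01192 mol (1:1 ratio)
n(HCl) consumed by analyte = 0.06110 − 0.01192 = 0.04918 mol
From the 1:2 ratio, n(MgO) = 1/2 × 0.04918 = 0.02459 mol
mass of MgO = 0.02459 × 40.30 = 0.9911 g
% MgO = 0.9911 / 1.213 × 100 = 81.70 %

81.70 %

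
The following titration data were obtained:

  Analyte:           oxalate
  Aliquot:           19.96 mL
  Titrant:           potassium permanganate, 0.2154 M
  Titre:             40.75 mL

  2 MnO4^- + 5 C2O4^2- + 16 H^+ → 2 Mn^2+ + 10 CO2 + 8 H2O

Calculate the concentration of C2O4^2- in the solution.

1.099 M

n(KMnO4) = 0.04075 L × 0.2154 mol/L = 8.778 × 10^-3 mol
From the 5:2 mole ratio, n(C2O4^2-) = 5/2 × 8.778 × 10^-3 = 0.02194 mol
[C2O4^2-] = 0.02194 mol / 0.01996 L = 1.099 mol/L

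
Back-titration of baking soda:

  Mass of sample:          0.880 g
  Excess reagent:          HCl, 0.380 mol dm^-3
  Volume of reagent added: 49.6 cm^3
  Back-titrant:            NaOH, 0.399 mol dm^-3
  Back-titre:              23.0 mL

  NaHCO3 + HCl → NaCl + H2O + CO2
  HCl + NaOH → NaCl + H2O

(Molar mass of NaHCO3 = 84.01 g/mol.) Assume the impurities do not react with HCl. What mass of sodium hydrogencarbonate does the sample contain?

n(HCl) added = 0.0496 × 0.380 = 0.0188 mol
n(NaOH) used in back-titration = 0.0230 × 0.399 = 9.18 × 10^-3 mol
n(HCl) left over = 9.18 × 10^-3 mol (1:1 ratio)
n(HCl) consumed by analyte = 0.0188 − 9.18 × 10^-3 = 9.67 × 10^-3 mol
n(NaHCO3) = 9.67 × 10^-3 mol (1:1 ratio)
mass of NaHCO3 = 9.67 × 10^-3 × 84.01 = 0.812 g

0.812 g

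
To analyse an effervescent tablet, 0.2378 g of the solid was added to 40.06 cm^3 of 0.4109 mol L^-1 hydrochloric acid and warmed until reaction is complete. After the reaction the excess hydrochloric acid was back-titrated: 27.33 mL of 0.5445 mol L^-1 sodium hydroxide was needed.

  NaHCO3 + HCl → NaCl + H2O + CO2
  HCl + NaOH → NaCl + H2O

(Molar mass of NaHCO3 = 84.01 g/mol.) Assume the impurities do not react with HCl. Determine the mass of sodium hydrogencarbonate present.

n(HCl) added = 0.04006 × 0.4109 = 0.01646 mol
n(NaOH) used in back-titration = 0.02733 × 0.5445 = 0.01488 mol
n(HCl) left over = 0.01488 mol (1:1 ratio)
n(HCl) consumed by analyte = 0.01646 − 0.01488 = 1.579 × 10^-3 mol
n(NaHCO3) = 1.579 × 10^-3 mol (1:1 ratio)
mass of NaHCO3 = 1.579 × 10^-3 × 84.01 = 0.1327 g

0.1327 g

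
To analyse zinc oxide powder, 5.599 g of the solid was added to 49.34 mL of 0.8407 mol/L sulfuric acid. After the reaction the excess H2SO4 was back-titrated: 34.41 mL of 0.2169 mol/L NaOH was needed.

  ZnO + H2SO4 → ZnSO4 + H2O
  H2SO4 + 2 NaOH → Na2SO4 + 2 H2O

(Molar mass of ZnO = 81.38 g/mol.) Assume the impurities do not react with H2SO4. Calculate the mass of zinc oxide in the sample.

3.072 g

n(H2SO4) added = 0.04934 × 0.8407 = 0.04148 mol
n(NaOH) used in back-titration = 0.03441 × 0.2169 = 7.464 × 10^-3 mol
From the 1:2 ratio, n(H2SO4) left over = 1/2 × 7.464 × 10^-3 = 3.732 × 10^-3 mol
n(H2SO4) consumed by analyte = 0.04148 − 3.732 × 10^-3 = 0.03775 mol
n(ZnO) = 0.03775 mol (1:1 ratio)
mass of ZnO = 0.03775 × 81.38 = 3.072 g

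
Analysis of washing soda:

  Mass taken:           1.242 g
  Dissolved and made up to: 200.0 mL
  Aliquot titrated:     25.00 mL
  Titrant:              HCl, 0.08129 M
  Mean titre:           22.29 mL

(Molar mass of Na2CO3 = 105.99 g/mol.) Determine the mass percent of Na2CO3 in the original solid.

61.85 %

Na2CO3 + 2 HCl → 2 NaCl + H2O + CO2
n(HCl) per titration = 0.02229 × 0.08129 = 1.812 × 10^-3 mol
From the 1:2 ratio, n(Na2CO3) in each aliquot = 1/2 × 1.812 × 10^-3 = 9.060 × 10^-4 mol
n(Na2CO3) in the whole flask = 9.060 × 10^-4 × 200.0/25.00 = 7.248 × 10^-3 mol
mass of Na2CO3 = 7.248 × 10^-3 × 105.99 = 0.7682 g
% Na2CO3 = 0.7682 / 1.242 × 100 = 61.85 %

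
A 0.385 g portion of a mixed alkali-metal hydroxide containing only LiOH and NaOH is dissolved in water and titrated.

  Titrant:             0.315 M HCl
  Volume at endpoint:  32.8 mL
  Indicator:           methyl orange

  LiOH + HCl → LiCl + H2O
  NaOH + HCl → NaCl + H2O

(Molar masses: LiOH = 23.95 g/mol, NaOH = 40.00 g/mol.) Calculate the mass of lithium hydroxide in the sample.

n(HCl) = 0.0328 × 0.315 = 0.0103 mol
Let x = n(LiOH), y = n(NaOH).
Titrant: 1x + 1y = 0.0103;  mass: 23.95x + 40.00y = 0.385
Solving, x = 1.76 × 10^-3 mol, y = 8.57 × 10^-3 mol
mass of LiOH = 1.76 × 10^-3 × 23.95 = 0.0422 g

0.0422 g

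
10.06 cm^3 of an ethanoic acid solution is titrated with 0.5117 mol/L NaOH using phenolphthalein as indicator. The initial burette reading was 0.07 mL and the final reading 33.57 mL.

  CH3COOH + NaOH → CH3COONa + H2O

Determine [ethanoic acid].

1.704 mol/L

n(NaOH) = 0.03350 L × 0.5117 mol/L = 0.01714 mol
n(CH3COOH) = 0.01714 mol (1:1 mole ratio)
[CH3COOH] = 0.01714 mol / 0.01006 L = 1.704 mol/L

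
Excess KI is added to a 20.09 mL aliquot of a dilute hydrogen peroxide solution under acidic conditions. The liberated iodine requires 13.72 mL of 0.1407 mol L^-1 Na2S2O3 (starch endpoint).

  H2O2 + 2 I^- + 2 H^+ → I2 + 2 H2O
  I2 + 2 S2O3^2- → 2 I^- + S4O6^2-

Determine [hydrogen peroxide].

n(S2O3^2-) = 0.01372 × 0.1407 = 1.930 × 10^-3 mol
n(I2) = n(S2O3^2-)/2 = 9.652 × 10^-4 mol
n(H2O2) in the aliquot = 9.652 × 10^-4 mol (1:1 ratio)
[H2O2] = 9.652 × 10^-4 / 0.02009 = 0.04804 mol/L

0.04804 mol/L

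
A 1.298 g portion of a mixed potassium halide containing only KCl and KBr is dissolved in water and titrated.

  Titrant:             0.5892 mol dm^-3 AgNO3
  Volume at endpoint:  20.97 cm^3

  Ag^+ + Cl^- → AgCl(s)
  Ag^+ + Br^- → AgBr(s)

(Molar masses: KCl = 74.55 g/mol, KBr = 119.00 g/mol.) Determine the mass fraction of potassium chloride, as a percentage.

22.26 %

n(AgNO3) = 0.02097 × 0.5892 = 0.01236 mol
Let x = n(KCl), y = n(KBr).
Titrant: 1x + 1y = 0.01236;  mass: 74.55x + 119.00y = 1.298
Solving, x = 3.876 × 10^-3 mol, y = 8.479 × 10^-3 mol
mass of KCl = 3.876 × 10^-3 × 74.55 = 0.2890 g
% KCl = 0.2890 / 1.298 × 100 = 22.26 %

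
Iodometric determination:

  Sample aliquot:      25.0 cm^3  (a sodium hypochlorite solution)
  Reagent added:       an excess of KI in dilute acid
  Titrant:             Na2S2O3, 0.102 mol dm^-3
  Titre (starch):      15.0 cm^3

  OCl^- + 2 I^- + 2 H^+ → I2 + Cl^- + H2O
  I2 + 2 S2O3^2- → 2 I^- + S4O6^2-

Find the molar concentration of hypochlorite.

n(S2O3^2-) = 0.0150 × 0.102 = 1.53 × 10^-3 mol
n(I2) = n(S2O3^2-)/2 = 7.65 × 10^-4 mol
n(OCl^-) in the aliquot = 7.65 × 10^-4 mol (1:1 ratio)
[OCl^-] = 7.65 × 10^-4 / 0.0250 = 0.0306 mol/L

0.0306 mol/L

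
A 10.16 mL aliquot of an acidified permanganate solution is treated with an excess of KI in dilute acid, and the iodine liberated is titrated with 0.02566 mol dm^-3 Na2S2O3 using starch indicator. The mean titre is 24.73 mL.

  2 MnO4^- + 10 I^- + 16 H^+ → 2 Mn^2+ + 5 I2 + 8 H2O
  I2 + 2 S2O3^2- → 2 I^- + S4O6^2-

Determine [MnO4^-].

n(S2O3^2-) = 0.02473 × 0.02566 = 6.346 × 10^-4 mol
n(I2) = n(S2O3^2-)/2 = 3.173 × 10^-4 mol
From the 2:5 ratio, n(MnO4^-) in the aliquot = 2/5 × 3.173 × 10^-4 = 1.269 × 10^-4 mol
[MnO4^-] = 1.269 × 10^-4 / 0.01016 = 0.01249 mol/L

0.01249 mol/L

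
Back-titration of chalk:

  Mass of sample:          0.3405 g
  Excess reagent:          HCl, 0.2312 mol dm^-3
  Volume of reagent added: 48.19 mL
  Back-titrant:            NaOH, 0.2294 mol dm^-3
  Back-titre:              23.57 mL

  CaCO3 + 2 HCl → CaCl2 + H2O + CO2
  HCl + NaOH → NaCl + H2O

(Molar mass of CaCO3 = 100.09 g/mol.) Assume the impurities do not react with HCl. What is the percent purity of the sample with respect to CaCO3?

84.28 %

n(HCl) added = 0.04819 × 0.2312 = 0.01114 mol
n(NaOH) used in back-titration = 0.02357 × 0.2294 = 5.407 × 10^-3 mol
n(HCl) left over = 5.407 × 10^-3 mol (1:1 ratio)
n(HCl) consumed by analyte = 0.01114 − 5.407 × 10^-3 = 5.735 × 10^-3 mol
From the 1:2 ratio, n(CaCO3) = 1/2 × 5.735 × 10^-3 = 2.867 × 10^-3 mol
mass of CaCO3 = 2.867 × 10^-3 × 100.09 = 0.2870 g
% CaCO3 = 0.2870 / 0.3405 × 100 = 84.28 %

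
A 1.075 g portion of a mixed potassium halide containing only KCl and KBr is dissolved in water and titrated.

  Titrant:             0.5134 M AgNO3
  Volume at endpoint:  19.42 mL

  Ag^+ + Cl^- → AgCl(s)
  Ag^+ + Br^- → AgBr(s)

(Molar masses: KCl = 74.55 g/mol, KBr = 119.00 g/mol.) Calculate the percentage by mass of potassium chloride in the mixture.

n(AgNO3) = 0.01942 × 0.5134 = 9.970 × 10^-3 mol
Let x = n(KCl), y = n(KBr).
Titrant: 1x + 1y = 9.970 × 10^-3;  mass: 74.55x + 119.00y = 1.075
Solving, x = 2.507 × 10^-3 mol, y = 7.463 × 10^-3 mol
mass of KCl = 2.507 × 10^-3 × 74.55 = 0.1869 g
% KCl = 0.1869 / 1.075 × 100 = 17.39 %

17.39 %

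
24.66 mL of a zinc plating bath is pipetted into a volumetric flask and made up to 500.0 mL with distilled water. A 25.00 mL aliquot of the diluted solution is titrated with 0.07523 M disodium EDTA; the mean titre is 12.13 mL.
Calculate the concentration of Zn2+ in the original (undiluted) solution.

Zn^2+ + EDTA^4- → [Zn(EDTA)]^2-
n(EDTA) = 0.01213 × 0.07523 = 9.125 × 10^-4 mol
n(Zn2+) in the aliquot = 9.125 × 10^-4 mol (1:1 ratio)
[Zn2+]_dilute = 9.125 × 10^-4 / 0.02500 = 0.03650 mol/L
Dilution factor = 500.0 / 24.66 = 20.28
[Zn2+]_stock = 0.03650 × 20.28 = 0.7401 mol/L

0.7401 M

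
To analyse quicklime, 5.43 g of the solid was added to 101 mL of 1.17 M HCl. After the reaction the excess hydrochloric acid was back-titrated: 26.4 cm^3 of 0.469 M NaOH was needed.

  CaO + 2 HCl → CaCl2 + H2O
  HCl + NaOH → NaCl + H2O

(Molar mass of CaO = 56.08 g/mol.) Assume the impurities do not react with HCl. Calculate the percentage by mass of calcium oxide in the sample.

n(HCl) added = 0.101 × 1.17 = 0.118 mol
n(NaOH) used in back-titration = 0.0264 × 0.469 = 0.0124 mol
n(HCl) left over = 0.0124 mol (1:1 ratio)
n(HCl) consumed by analyte = 0.118 − 0.0124 = 0.106 mol
From the 1:2 ratio, n(CaO) = 1/2 × 0.106 = 0.0529 mol
mass of CaO = 0.0529 × 56.08 = 2.97 g
% CaO = 2.97 / 5.43 × 100 = 54.6 %

54.6 %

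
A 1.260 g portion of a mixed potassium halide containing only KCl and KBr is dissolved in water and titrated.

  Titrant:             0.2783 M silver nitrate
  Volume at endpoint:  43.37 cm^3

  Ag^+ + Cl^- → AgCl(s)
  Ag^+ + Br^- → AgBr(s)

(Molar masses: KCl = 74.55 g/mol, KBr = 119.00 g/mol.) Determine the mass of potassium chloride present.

0.2957 g

n(AgNO3) = 0.04337 × 0.2783 = 0.01207 mol
Let x = n(KCl), y = n(KBr).
Titrant: 1x + 1y = 0.01207;  mass: 74.55x + 119.00y = 1.260
Solving, x = 3.967 × 10^-3 mol, y = 8.103 × 10^-3 mol
mass of KCl = 3.967 × 10^-3 × 74.55 = 0.2957 g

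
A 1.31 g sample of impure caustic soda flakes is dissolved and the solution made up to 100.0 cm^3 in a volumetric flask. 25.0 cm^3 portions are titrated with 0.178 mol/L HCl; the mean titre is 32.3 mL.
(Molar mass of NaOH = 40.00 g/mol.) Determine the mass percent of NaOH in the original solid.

NaOH + HCl → NaCl + H2O
n(HCl) per titration = 0.0323 × 0.178 = 5.75 × 10^-3 mol
n(NaOH) in each aliquot = 5.75 × 10^-3 mol (1:1 ratio)
n(NaOH) in the whole flask = 5.75 × 10^-3 × 100.0/25.0 = 0.0230 mol
mass of NaOH = 0.0230 × 40.00 = 0.920 g
% NaOH = 0.920 / 1.31 × 100 = 70.2 %

70.2 %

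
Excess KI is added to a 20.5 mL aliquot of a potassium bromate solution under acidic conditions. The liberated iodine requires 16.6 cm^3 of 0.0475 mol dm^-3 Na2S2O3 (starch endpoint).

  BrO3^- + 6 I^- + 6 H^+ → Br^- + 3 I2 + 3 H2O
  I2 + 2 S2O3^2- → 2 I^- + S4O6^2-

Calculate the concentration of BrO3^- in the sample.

n(S2O3^2-) = 0.0166 × 0.0475 = 7.89 × 10^-4 mol
n(I2) = n(S2O3^2-)/2 = 3.94 × 10^-4 mol
From the 1:3 ratio, n(BrO3^-) in the aliquot = 1/3 × 3.94 × 10^-4 = 1.31 × 10^-4 mol
[BrO3^-] = 1.31 × 10^-4 / 0.0205 = 0.00641 mol/L

0.00641 mol/L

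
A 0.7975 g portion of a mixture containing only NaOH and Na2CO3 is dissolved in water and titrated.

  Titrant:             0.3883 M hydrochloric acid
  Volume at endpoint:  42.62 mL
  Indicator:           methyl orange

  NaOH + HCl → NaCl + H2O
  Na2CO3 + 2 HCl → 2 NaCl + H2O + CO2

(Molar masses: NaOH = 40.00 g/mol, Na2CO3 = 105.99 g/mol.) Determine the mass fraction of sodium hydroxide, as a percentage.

30.70 %

n(HCl) = 0.04262 × 0.3883 = 0.01655 mol
Let x = n(NaOH), y = n(Na2CO3).
Titrant: 1x + 2y = 0.01655;  mass: 40.00x + 105.99y = 0.7975
Solving, x = 6.120 × 10^-3 mol, y = 5.215 × 10^-3 mol
mass of NaOH = 6.120 × 10^-3 × 40.00 = 0.2448 g
% NaOH = 0.2448 / 0.7975 × 100 = 30.70 %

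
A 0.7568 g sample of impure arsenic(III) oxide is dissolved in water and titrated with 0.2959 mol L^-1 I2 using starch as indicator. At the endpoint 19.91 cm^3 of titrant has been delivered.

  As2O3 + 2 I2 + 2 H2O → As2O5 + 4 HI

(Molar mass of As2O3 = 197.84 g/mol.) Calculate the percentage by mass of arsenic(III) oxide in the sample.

77.01 %

n(I2) = 0.01991 L × 0.2959 mol/L = 5.891 × 10^-3 mol
From the 1:2 ratio, n(As2O3) = 1/2 × 5.891 × 10^-3 = 2.946 × 10^-3 mol
mass of As2O3 = 2.946 × 10^-3 × 197.84 g/mol = 0.5828 g
% As2O3 = 0.5828 / 0.7568 × 100 = 77.01 %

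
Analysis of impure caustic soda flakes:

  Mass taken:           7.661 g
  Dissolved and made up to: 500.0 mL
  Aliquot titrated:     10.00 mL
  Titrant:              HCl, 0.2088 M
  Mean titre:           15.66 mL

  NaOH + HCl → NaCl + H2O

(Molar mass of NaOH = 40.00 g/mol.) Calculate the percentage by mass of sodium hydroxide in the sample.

85.36 %

n(HCl) per titration = 0.01566 × 0.2088 = 3.270 × 10^-3 mol
n(NaOH) in each aliquot = 3.270 × 10^-3 mol (1:1 ratio)
n(NaOH) in the whole flask = 3.270 × 10^-3 × 500.0/10.00 = 0.1635 mol
mass of NaOH = 0.1635 × 40.00 = 6.540 g
% NaOH = 6.540 / 7.661 × 100 = 85.36 %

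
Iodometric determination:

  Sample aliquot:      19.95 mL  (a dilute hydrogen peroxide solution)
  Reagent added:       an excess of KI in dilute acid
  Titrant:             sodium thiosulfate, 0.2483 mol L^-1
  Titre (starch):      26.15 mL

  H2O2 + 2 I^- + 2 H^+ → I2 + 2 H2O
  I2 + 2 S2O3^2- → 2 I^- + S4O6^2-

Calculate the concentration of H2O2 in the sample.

n(S2O3^2-) = 0.02615 × 0.2483 = 6.493 × 10^-3 mol
n(I2) = n(S2O3^2-)/2 = 3.247 × 10^-3 mol
n(H2O2) in the aliquot = 3.247 × 10^-3 mol (1:1 ratio)
[H2O2] = 3.247 × 10^-3 / 0.01995 = 0.1627 mol/L

0.1627 mol/L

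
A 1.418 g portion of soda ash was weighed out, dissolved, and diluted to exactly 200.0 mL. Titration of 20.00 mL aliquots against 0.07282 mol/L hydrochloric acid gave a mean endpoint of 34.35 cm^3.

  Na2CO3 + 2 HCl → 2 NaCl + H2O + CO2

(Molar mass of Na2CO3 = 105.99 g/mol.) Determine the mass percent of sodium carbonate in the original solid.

93.48 %

n(HCl) per titration = 0.03435 × 0.07282 = 2.501 × 10^-3 mol
From the 1:2 ratio, n(Na2CO3) in each aliquot = 1/2 × 2.501 × 10^-3 = 1.251 × 10^-3 mol
n(Na2CO3) in the whole flask = 1.251 × 10^-3 × 200.0/20.00 = 0.01251 mol
mass of Na2CO3 = 0.01251 × 105.99 = 1.326 g
% Na2CO3 = 1.326 / 1.418 × 100 = 93.48 %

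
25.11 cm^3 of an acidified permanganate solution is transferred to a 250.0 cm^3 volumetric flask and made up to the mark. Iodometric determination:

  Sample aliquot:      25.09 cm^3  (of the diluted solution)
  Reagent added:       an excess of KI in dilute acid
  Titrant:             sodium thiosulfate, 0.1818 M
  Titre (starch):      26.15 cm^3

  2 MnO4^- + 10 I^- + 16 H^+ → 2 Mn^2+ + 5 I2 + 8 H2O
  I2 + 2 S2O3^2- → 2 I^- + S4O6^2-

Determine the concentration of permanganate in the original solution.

n(S2O3^2-) = 0.02615 × 0.1818 = 4.754 × 10^-3 mol
n(I2) = n(S2O3^2-)/2 = 2.377 × 10^-3 mol
From the 2:5 ratio, n(MnO4^-) in the aliquot = 2/5 × 2.377 × 10^-3 = 9.508 × 10^-4 mol
[MnO4^-]_dilute = 9.508 × 10^-4 / 0.02509 = 0.03790 mol/L
[MnO4^-]_original = 0.03790 × 250.0/25.11 = 0.3773 mol/L

0.3773 M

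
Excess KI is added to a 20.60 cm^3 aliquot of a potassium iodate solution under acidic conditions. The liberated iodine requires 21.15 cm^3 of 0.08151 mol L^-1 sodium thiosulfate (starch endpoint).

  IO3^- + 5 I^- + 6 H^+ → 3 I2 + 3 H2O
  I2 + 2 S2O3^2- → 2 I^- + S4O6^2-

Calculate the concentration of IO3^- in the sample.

0.01395 mol/L

n(S2O3^2-) = 0.02115 × 0.08151 = 1.724 × 10^-3 mol
n(I2) = n(S2O3^2-)/2 = 8.620 × 10^-4 mol
From the 1:3 ratio, n(IO3^-) in the aliquot = 1/3 × 8.620 × 10^-4 = 2.873 × 10^-4 mol
[IO3^-] = 2.873 × 10^-4 / 0.02060 = 0.01395 mol/L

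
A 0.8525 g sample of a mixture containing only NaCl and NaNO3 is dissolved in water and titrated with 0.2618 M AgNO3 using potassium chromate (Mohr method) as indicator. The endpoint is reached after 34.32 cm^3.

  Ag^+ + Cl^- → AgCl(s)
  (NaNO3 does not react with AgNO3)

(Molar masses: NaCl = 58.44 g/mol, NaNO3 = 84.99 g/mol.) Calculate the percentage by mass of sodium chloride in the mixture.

n(AgNO3) = 0.03432 × 0.2618 = 8.985 × 10^-3 mol
Let x = n(NaCl), y = n(NaNO3).
Titrant: 1x = 8.985 × 10^-3;  mass: 58.44x + 84.99y = 0.8525
Solving, x = 8.985 × 10^-3 mol, y = 3.852 × 10^-3 mol
mass of NaCl = 8.985 × 10^-3 × 58.44 = 0.5251 g
% NaCl = 0.5251 / 0.8525 × 100 = 61.59 %

61.59 %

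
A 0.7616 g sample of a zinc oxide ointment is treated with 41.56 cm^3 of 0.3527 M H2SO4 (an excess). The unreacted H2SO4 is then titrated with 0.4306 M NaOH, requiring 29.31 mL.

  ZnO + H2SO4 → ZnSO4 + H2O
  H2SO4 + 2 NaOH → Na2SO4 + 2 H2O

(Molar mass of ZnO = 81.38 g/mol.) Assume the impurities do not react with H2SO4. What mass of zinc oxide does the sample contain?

0.6793 g

n(H2SO4) added = 0.04156 × 0.3527 = 0.01466 mol
n(NaOH) used in back-titration = 0.02931 × 0.4306 = 0.01262 mol
From the 1:2 ratio, n(H2SO4) left over = 1/2 × 0.01262 = 6.310 × 10^-3 mol
n(H2SO4) consumed by analyte = 0.01466 − 6.310 × 10^-3 = 8.348 × 10^-3 mol
n(ZnO) = 8.348 × 10^-3 mol (1:1 ratio)
mass of ZnO = 8.348 × 10^-3 × 81.38 = 0.6793 g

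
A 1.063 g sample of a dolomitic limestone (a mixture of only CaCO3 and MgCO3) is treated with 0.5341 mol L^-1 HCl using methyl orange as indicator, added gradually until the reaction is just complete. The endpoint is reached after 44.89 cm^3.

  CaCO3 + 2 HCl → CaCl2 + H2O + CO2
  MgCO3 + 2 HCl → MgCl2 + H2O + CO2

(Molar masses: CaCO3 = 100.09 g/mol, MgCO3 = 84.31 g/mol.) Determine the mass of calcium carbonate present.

n(HCl) = 0.04489 × 0.5341 = 0.02398 mol
Let x = n(CaCO3), y = n(MgCO3).
Titrant: 2x + 2y = 0.02398;  mass: 100.09x + 84.31y = 1.063
Solving, x = 3.314 × 10^-3 mol, y = 8.673 × 10^-3 mol
mass of CaCO3 = 3.314 × 10^-3 × 100.09 = 0.3317 g

0.3317 g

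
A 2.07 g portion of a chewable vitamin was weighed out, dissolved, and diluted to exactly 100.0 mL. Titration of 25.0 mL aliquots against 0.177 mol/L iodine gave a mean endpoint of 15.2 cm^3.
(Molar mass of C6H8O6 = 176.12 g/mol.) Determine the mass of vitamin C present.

1.90 g

C6H8O6 + I2 → C6H6O6 + 2 HI
n(I2) per titration = 0.0152 × 0.177 = 2.69 × 10^-3 mol
n(C6H8O6) in each aliquot = 2.69 × 10^-3 mol (1:1 ratio)
n(C6H8O6) in the whole flask = 2.69 × 10^-3 × 100.0/25.0 = 0.0108 mol
mass of C6H8O6 = 0.0108 × 176.12 = 1.90 g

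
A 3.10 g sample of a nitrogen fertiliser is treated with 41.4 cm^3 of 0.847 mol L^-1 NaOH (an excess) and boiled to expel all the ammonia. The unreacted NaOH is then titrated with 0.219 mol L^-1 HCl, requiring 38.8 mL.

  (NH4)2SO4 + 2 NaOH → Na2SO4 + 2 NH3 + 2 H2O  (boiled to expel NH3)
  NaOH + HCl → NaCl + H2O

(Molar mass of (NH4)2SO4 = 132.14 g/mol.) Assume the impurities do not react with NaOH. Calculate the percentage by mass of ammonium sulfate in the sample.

n(NaOH) added = 0.0414 × 0.847 = 0.0351 mol
n(HCl) used in back-titration = 0.0388 × 0.219 = 8.50 × 10^-3 mol
n(NaOH) left over = 8.50 × 10^-3 mol (1:1 ratio)
n(NaOH) consumed by analyte = 0.0351 − 8.50 × 10^-3 = 0.0266 mol
From the 1:2 ratio, n((NH4)2SO4) = 1/2 × 0.0266 = 0.0133 mol
mass of (NH4)2SO4 = 0.0133 × 132.14 = 1.76 g
% (NH4)2SO4 = 1.76 / 3.10 × 100 = 56.6 %

56.6 %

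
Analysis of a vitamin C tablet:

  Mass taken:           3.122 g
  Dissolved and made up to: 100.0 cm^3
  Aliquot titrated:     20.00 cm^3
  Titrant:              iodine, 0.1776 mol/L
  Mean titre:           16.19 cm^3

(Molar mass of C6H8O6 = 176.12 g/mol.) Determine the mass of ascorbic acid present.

2.532 g

C6H8O6 + I2 → C6H6O6 + 2 HI
n(I2) per titration = 0.01619 × 0.1776 = 2.875 × 10^-3 mol
n(C6H8O6) in each aliquot = 2.875 × 10^-3 mol (1:1 ratio)
n(C6H8O6) in the whole flask = 2.875 × 10^-3 × 100.0/20.00 = 0.01438 mol
mass of C6H8O6 = 0.01438 × 176.12 = 2.532 g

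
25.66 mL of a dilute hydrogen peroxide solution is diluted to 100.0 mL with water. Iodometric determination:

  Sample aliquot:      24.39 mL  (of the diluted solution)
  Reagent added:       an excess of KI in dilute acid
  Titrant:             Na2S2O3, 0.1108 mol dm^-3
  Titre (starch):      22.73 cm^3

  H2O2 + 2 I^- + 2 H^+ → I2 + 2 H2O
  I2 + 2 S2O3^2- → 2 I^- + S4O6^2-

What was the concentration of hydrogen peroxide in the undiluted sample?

n(S2O3^2-) = 0.02273 × 0.1108 = 2.518 × 10^-3 mol
n(I2) = n(S2O3^2-)/2 = 1.259 × 10^-3 mol
n(H2O2) in the aliquot = 1.259 × 10^-3 mol (1:1 ratio)
[H2O2]_dilute = 1.259 × 10^-3 / 0.02439 = 0.05163 mol/L
[H2O2]_original = 0.05163 × 100.0/25.66 = 0.2012 mol/L

0.2012 mol/L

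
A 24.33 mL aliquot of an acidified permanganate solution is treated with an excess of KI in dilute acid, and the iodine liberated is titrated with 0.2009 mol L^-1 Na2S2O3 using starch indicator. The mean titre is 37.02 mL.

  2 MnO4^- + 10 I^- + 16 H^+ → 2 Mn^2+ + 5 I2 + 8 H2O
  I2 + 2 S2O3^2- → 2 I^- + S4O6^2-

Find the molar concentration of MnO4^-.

n(S2O3^2-) = 0.03702 × 0.2009 = 7.437 × 10^-3 mol
n(I2) = n(S2O3^2-)/2 = 3.719 × 10^-3 mol
From the 2:5 ratio, n(MnO4^-) in the aliquot = 2/5 × 3.719 × 10^-3 = 1.487 × 10^-3 mol
[MnO4^-] = 1.487 × 10^-3 / 0.02433 = 0.06114 mol/L

0.06114 mol/L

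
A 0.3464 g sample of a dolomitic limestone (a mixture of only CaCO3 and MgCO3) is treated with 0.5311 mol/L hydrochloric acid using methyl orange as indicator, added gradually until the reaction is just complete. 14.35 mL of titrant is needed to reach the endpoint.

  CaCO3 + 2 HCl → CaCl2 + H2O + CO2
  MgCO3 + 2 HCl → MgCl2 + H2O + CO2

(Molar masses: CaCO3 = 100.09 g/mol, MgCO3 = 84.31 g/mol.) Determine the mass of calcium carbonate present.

0.1594 g

n(HCl) = 0.01435 × 0.5311 = 7.621 × 10^-3 mol
Let x = n(CaCO3), y = n(MgCO3).
Titrant: 2x + 2y = 7.621 × 10^-3;  mass: 100.09x + 84.31y = 0.3464
Solving, x = 1.592 × 10^-3 mol, y = 2.218 × 10^-3 mol
mass of CaCO3 = 1.592 × 10^-3 × 100.09 = 0.1594 g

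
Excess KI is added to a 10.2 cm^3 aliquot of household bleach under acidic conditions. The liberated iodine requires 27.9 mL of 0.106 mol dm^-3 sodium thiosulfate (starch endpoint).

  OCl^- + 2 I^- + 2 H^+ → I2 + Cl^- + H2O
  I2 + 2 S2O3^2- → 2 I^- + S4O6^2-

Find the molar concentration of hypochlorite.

0.145 mol/L

n(S2O3^2-) = 0.0279 × 0.106 = 2.96 × 10^-3 mol
n(I2) = n(S2O3^2-)/2 = 1.48 × 10^-3 mol
n(OCl^-) in the aliquot = 1.48 × 10^-3 mol (1:1 ratio)
[OCl^-] = 1.48 × 10^-3 / 0.0102 = 0.145 mol/L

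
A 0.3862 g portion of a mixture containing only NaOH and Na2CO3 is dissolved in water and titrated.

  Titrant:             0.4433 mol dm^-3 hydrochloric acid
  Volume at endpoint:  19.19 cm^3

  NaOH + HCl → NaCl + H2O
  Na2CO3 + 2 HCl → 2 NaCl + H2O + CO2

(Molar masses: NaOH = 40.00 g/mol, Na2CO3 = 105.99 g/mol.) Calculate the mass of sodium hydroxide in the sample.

0.1989 g

n(HCl) = 0.01919 × 0.4433 = 8.507 × 10^-3 mol
Let x = n(NaOH), y = n(Na2CO3).
Titrant: 1x + 2y = 8.507 × 10^-3;  mass: 40.00x + 105.99y = 0.3862
Solving, x = 4.973 × 10^-3 mol, y = 1.767 × 10^-3 mol
mass of NaOH = 4.973 × 10^-3 × 40.00 = 0.1989 g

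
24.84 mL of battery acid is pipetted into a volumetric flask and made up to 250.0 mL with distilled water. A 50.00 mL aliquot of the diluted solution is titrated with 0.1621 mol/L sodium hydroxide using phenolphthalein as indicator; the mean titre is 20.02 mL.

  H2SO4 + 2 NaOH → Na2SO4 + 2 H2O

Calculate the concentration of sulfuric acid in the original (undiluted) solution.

n(NaOH) = 0.02002 × 0.1621 = 3.245 × 10^-3 mol
From the 1:2 ratio, n(H2SO4) in the aliquot = 1/2 × 3.245 × 10^-3 = 1.623 × 10^-3 mol
[H2SO4]_dilute = 1.623 × 10^-3 / 0.05000 = 0.03245 mol/L
Dilution factor = 250.0 / 24.84 = 10.06
[H2SO4]_stock = 0.03245 × 10.06 = 0.3266 mol/L

0.3266 mol/L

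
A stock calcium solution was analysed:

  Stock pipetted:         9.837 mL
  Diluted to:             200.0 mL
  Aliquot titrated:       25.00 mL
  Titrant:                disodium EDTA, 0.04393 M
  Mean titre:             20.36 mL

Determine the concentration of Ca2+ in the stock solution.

Ca^2+ + EDTA^4- → [Ca(EDTA)]^2-
n(EDTA) = 0.02036 × 0.04393 = 8.944 × 10^-4 mol
n(Ca2+) in the aliquot = 8.944 × 10^-4 mol (1:1 ratio)
[Ca2+]_dilute = 8.944 × 10^-4 / 0.02500 = 0.03578 mol/L
Dilution factor = 200.0 / 9.837 = 20.33
[Ca2+]_stock = 0.03578 × 20.33 = 0.7274 mol/L

0.7274 M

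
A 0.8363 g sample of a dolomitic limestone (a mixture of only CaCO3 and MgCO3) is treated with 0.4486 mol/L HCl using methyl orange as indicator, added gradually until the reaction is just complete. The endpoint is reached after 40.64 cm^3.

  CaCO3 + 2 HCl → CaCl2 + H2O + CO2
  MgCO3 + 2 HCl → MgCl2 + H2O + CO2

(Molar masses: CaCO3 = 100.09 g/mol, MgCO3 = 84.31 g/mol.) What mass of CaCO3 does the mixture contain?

0.4298 g

n(HCl) = 0.04064 × 0.4486 = 0.01823 mol
Let x = n(CaCO3), y = n(MgCO3).
Titrant: 2x + 2y = 0.01823;  mass: 100.09x + 84.31y = 0.8363
Solving, x = 4.295 × 10^-3 mol, y = 4.821 × 10^-3 mol
mass of CaCO3 = 4.295 × 10^-3 × 100.09 = 0.4298 g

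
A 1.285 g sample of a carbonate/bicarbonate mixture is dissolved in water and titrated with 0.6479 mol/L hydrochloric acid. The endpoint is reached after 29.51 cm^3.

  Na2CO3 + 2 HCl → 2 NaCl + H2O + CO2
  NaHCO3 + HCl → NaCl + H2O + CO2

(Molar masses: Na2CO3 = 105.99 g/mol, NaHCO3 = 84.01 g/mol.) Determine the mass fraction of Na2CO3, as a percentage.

n(HCl) = 0.02951 × 0.6479 = 0.01912 mol
Let x = n(Na2CO3), y = n(NaHCO3).
Titrant: 2x + 1y = 0.01912;  mass: 105.99x + 84.01y = 1.285
Solving, x = 5.179 × 10^-3 mol, y = 8.762 × 10^-3 mol
mass of Na2CO3 = 5.179 × 10^-3 × 105.99 = 0.5489 g
% Na2CO3 = 0.5489 / 1.285 × 100 = 42.71 %

42.71 %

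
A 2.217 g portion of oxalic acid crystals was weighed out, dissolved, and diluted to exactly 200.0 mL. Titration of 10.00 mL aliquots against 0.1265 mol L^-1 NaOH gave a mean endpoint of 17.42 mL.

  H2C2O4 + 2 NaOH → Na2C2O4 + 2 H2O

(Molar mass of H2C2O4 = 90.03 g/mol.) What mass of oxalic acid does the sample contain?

n(NaOH) per titration = 0.01742 × 0.1265 = 2.204 × 10^-3 mol
From the 1:2 ratio, n(H2C2O4) in each aliquot = 1/2 × 2.204 × 10^-3 = 1.102 × 10^-3 mol
n(H2C2O4) in the whole flask = 1.102 × 10^-3 × 200.0/10.00 = 0.02204 mol
mass of H2C2O4 = 0.02204 × 90.03 = 1.984 g

1.984 g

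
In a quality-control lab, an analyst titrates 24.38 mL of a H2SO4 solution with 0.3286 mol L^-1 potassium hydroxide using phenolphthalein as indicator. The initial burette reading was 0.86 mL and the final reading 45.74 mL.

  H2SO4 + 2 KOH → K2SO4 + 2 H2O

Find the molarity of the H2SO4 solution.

0.3025 mol/L

n(KOH) = 0.04488 L × 0.3286 mol/L = 0.01475 mol
From the 1:2 mole ratio, n(H2SO4) = 1/2 × 0.01475 = 7.374 × 10^-3 mol
[H2SO4] = 7.374 × 10^-3 mol / 0.02438 L = 0.3025 mol/L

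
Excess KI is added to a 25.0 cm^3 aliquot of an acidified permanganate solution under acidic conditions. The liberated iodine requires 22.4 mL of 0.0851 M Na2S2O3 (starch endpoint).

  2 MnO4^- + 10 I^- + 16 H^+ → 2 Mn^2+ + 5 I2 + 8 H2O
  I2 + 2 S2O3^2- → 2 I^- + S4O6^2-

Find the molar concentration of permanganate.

n(S2O3^2-) = 0.0224 × 0.0851 = 1.91 × 10^-3 mol
n(I2) = n(S2O3^2-)/2 = 9.53 × 10^-4 mol
From the 2:5 ratio, n(MnO4^-) in the aliquot = 2/5 × 9.53 × 10^-4 = 3.81 × 10^-4 mol
[MnO4^-] = 3.81 × 10^-4 / 0.0250 = 0.0152 mol/L

0.0152 M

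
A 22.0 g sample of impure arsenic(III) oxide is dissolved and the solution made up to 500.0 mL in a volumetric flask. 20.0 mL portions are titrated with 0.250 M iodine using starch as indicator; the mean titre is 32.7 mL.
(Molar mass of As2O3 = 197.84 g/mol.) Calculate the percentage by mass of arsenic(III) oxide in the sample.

As2O3 + 2 I2 + 2 H2O → As2O5 + 4 HI
n(I2) per titration = 0.0327 × 0.250 = 8.17 × 10^-3 mol
From the 1:2 ratio, n(As2O3) in each aliquot = 1/2 × 8.17 × 10^-3 = 4.09 × 10^-3 mol
n(As2O3) in the whole flask = 4.09 × 10^-3 × 500.0/20.0 = 0.102 mol
mass of As2O3 = 0.102 × 197.84 = 20.2 g
% As2O3 = 20.2 / 22.0 × 100 = 91.9 %

91.9 %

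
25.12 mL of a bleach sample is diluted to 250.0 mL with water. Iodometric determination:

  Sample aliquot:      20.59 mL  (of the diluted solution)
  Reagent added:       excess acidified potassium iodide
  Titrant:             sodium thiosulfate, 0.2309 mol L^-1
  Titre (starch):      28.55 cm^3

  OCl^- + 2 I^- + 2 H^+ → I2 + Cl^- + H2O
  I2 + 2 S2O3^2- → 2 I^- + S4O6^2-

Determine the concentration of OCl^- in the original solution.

1.593 mol/L

n(S2O3^2-) = 0.02855 × 0.2309 = 6.592 × 10^-3 mol
n(I2) = n(S2O3^2-)/2 = 3.296 × 10^-3 mol
n(OCl^-) in the aliquot = 3.296 × 10^-3 mol (1:1 ratio)
[OCl^-]_dilute = 3.296 × 10^-3 / 0.02059 = 0.1601 mol/L
[OCl^-]_original = 0.1601 × 250.0/25.12 = 1.593 mol/L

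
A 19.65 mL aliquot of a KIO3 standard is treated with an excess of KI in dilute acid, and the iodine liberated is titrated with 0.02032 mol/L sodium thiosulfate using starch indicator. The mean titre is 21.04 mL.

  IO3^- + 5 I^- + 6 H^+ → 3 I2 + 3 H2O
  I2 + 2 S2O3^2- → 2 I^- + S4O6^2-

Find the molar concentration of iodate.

0.003626 mol/L

n(S2O3^2-) = 0.02104 × 0.02032 = 4.275 × 10^-4 mol
n(I2) = n(S2O3^2-)/2 = 2.138 × 10^-4 mol
From the 1:3 ratio, n(IO3^-) in the aliquot = 1/3 × 2.138 × 10^-4 = 7.126 × 10^-5 mol
[IO3^-] = 7.126 × 10^-5 / 0.01965 = 0.003626 mol/L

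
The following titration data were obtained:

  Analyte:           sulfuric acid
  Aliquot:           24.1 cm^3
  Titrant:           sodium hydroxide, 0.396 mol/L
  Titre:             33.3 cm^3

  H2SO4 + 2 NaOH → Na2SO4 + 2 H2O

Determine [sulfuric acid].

0.274 mol/L

n(NaOH) = 0.0333 L × 0.396 mol/L = 0.0132 mol
From the 1:2 mole ratio, n(H2SO4) = 1/2 × 0.0132 = 6.59 × 10^-3 mol
[H2SO4] = 6.59 × 10^-3 mol / 0.0241 L = 0.274 mol/L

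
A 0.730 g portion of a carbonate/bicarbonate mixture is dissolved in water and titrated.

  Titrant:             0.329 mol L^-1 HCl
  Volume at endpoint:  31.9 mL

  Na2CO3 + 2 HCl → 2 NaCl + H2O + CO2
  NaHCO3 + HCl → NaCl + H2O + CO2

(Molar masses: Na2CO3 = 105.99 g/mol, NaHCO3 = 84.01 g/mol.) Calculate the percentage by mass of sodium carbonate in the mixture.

35.5 %

n(HCl) = 0.0319 × 0.329 = 0.0105 mol
Let x = n(Na2CO3), y = n(NaHCO3).
Titrant: 2x + 1y = 0.0105;  mass: 105.99x + 84.01y = 0.730
Solving, x = 2.45 × 10^-3 mol, y = 5.60 × 10^-3 mol
mass of Na2CO3 = 2.45 × 10^-3 × 105.99 = 0.259 g
% Na2CO3 = 0.259 / 0.730 × 100 = 35.5 %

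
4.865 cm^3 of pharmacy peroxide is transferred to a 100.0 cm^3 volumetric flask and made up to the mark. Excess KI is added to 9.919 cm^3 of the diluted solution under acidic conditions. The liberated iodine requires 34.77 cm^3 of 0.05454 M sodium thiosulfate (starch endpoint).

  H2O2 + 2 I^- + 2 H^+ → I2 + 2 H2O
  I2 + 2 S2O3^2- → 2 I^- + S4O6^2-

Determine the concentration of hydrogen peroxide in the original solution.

1.965 M

n(S2O3^2-) = 0.03477 × 0.05454 = 1.896 × 10^-3 mol
n(I2) = n(S2O3^2-)/2 = 9.482 × 10^-4 mol
n(H2O2) in the aliquot = 9.482 × 10^-4 mol (1:1 ratio)
[H2O2]_dilute = 9.482 × 10^-4 / 0.009919 = 0.09559 mol/L
[H2O2]_original = 0.09559 × 100.0/4.865 = 1.965 mol/L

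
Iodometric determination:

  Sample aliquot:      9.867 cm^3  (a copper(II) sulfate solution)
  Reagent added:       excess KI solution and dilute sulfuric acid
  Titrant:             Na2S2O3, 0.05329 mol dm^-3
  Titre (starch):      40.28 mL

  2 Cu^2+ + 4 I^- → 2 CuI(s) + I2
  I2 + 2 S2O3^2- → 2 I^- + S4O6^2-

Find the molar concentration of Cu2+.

n(S2O3^2-) = 0.04028 × 0.05329 = 2.147 × 10^-3 mol
n(I2) = n(S2O3^2-)/2 = 1.073 × 10^-3 mol
From the 2:1 ratio, n(Cu2+) in the aliquot = 2/1 × 1.073 × 10^-3 = 2.147 × 10^-3 mol
[Cu2+] = 2.147 × 10^-3 / 0.009867 = 0.2175 mol/L

0.2175 mol/L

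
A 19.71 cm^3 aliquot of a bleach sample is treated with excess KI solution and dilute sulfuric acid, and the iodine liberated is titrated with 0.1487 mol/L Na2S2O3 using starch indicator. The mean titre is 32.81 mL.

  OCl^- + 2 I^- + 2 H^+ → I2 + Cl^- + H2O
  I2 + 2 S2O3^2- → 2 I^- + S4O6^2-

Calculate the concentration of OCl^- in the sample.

n(S2O3^2-) = 0.03281 × 0.1487 = 4.879 × 10^-3 mol
n(I2) = n(S2O3^2-)/2 = 2.439 × 10^-3 mol
n(OCl^-) in the aliquot = 2.439 × 10^-3 mol (1:1 ratio)
[OCl^-] = 2.439 × 10^-3 / 0.01971 = 0.1238 mol/L

0.1238 mol/L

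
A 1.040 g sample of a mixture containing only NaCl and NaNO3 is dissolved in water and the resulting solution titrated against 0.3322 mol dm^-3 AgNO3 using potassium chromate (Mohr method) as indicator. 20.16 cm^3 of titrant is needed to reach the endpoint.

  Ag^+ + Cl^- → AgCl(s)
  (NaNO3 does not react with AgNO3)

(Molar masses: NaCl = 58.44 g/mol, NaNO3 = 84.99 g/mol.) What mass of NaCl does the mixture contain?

0.3914 g

n(AgNO3) = 0.02016 × 0.3322 = 6.697 × 10^-3 mol
Let x = n(NaCl), y = n(NaNO3).
Titrant: 1x = 6.697 × 10^-3;  mass: 58.44x + 84.99y = 1.040
Solving, x = 6.697 × 10^-3 mol, y = 7.632 × 10^-3 mol
mass of NaCl = 6.697 × 10^-3 × 58.44 = 0.3914 g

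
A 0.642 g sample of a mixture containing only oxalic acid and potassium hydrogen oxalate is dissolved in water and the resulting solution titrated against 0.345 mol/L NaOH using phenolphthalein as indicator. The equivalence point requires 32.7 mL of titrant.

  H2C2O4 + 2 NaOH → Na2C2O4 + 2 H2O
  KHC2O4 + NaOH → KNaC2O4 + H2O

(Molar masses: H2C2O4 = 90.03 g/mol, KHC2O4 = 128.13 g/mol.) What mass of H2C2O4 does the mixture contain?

n(NaOH) = 0.0327 × 0.345 = 0.0113 mol
Let x = n(H2C2O4), y = n(KHC2O4).
Titrant: 2x + 1y = 0.0113;  mass: 90.03x + 128.13y = 0.642
Solving, x = 4.83 × 10^-3 mol, y = 1.61 × 10^-3 mol
mass of H2C2O4 = 4.83 × 10^-3 × 90.03 = 0.435 g

0.435 g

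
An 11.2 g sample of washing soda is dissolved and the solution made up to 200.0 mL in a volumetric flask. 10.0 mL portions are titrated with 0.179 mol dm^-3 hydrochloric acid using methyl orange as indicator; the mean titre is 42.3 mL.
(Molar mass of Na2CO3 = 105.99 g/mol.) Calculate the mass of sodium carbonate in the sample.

Na2CO3 + 2 HCl → 2 NaCl + H2O + CO2
n(HCl) per titration = 0.0423 × 0.179 = 7.57 × 10^-3 mol
From the 1:2 ratio, n(Na2CO3) in each aliquot = 1/2 × 7.57 × 10^-3 = 3.79 × 10^-3 mol
n(Na2CO3) in the whole flask = 3.79 × 10^-3 × 200.0/10.0 = 0.0757 mol
mass of Na2CO3 = 0.0757 × 105.99 = 8.03 g

8.03 g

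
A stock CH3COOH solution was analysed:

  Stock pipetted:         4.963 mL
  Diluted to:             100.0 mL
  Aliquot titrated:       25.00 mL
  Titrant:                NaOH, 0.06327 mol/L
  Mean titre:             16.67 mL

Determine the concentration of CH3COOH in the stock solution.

0.8501 mol/L

CH3COOH + NaOH → CH3COONa + H2O
n(NaOH) = 0.01667 × 0.06327 = 1.055 × 10^-3 mol
n(CH3COOH) in the aliquot = 1.055 × 10^-3 mol (1:1 ratio)
[CH3COOH]_dilute = 1.055 × 10^-3 / 0.02500 = 0.04219 mol/L
Dilution factor = 100.0 / 4.963 = 20.15
[CH3COOH]_stock = 0.04219 × 20.15 = 0.8501 mol/L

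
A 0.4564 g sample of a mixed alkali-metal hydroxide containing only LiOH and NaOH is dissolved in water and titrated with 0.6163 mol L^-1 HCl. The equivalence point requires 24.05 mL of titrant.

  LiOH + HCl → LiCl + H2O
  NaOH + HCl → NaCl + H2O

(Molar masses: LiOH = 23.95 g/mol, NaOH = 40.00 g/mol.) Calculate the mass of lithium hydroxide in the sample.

0.2037 g

n(HCl) = 0.02405 × 0.6163 = 0.01482 mol
Let x = n(LiOH), y = n(NaOH).
Titrant: 1x + 1y = 0.01482;  mass: 23.95x + 40.00y = 0.4564
Solving, x = 8.503 × 10^-3 mol, y = 6.319 × 10^-3 mol
mass of LiOH = 8.503 × 10^-3 × 23.95 = 0.2037 g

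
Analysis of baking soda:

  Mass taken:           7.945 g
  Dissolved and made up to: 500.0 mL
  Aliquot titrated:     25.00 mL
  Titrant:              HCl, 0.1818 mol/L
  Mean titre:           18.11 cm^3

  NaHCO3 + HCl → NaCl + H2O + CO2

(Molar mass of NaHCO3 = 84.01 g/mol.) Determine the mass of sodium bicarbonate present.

5.532 g

n(HCl) per titration = 0.01811 × 0.1818 = 3.292 × 10^-3 mol
n(NaHCO3) in each aliquot = 3.292 × 10^-3 mol (1:1 ratio)
n(NaHCO3) in the whole flask = 3.292 × 10^-3 × 500.0/25.00 = 0.06585 mol
mass of NaHCO3 = 0.06585 × 84.01 = 5.532 g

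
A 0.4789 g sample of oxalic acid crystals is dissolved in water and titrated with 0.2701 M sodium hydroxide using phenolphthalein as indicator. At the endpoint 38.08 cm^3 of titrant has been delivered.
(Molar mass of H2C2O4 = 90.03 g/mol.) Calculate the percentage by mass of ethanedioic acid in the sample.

96.68 %

H2C2O4 + 2 NaOH → Na2C2O4 + 2 H2O
n(NaOH) = 0.03808 L × 0.2701 mol/L = 0.01029 mol
From the 1:2 ratio, n(H2C2O4) = 1/2 × 0.01029 = 5.143 × 10^-3 mol
mass of H2C2O4 = 5.143 × 10^-3 × 90.03 g/mol = 0.4630 g
% H2C2O4 = 0.4630 / 0.4789 × 100 = 96.68 %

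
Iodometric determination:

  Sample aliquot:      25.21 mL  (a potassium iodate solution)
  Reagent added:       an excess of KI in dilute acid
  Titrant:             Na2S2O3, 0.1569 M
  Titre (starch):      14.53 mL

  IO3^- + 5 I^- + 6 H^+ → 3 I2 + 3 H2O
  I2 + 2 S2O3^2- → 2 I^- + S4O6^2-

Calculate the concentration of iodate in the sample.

0.01507 M

n(S2O3^2-) = 0.01453 × 0.1569 = 2.280 × 10^-3 mol
n(I2) = n(S2O3^2-)/2 = 1.140 × 10^-3 mol
From the 1:3 ratio, n(IO3^-) in the aliquot = 1/3 × 1.140 × 10^-3 = 3.800 × 10^-4 mol
[IO3^-] = 3.800 × 10^-4 / 0.02521 = 0.01507 mol/L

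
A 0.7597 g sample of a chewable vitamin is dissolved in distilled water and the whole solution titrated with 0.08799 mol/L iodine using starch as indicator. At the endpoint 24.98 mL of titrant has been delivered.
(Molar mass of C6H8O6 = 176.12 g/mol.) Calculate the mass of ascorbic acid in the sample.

C6H8O6 + I2 → C6H6O6 + 2 HI
n(I2) = 0.02498 L × 0.08799 mol/L = 2.198 × 10^-3 mol
n(C6H8O6) = 2.198 × 10^-3 mol (1:1 ratio)
mass of C6H8O6 = 2.198 × 10^-3 × 176.12 g/mol = 0.3871 g

0.3871 g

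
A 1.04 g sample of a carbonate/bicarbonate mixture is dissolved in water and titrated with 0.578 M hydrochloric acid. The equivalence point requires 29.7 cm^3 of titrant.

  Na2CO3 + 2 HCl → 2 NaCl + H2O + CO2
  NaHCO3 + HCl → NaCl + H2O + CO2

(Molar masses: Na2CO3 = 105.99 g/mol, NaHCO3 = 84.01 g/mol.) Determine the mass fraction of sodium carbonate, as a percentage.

n(HCl) = 0.0297 × 0.578 = 0.0172 mol
Let x = n(Na2CO3), y = n(NaHCO3).
Titrant: 2x + 1y = 0.0172;  mass: 105.99x + 84.01y = 1.04
Solving, x = 6.48 × 10^-3 mol, y = 4.20 × 10^-3 mol
mass of Na2CO3 = 6.48 × 10^-3 × 105.99 = 0.687 g
% Na2CO3 = 0.687 / 1.04 × 100 = 66.1 %

66.1 %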